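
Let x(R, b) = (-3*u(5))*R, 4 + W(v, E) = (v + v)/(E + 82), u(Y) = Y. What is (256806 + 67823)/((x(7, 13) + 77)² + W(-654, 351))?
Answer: 140564357/336432 ≈ 417.81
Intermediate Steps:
W(v, E) = -4 + 2*v/(82 + E) (W(v, E) = -4 + (v + v)/(E + 82) = -4 + (2*v)/(82 + E) = -4 + 2*v/(82 + E))
x(R, b) = -15*R (x(R, b) = (-3*5)*R = -15*R)
(256806 + 67823)/((x(7, 13) + 77)² + W(-654, 351)) = (256806 + 67823)/((-15*7 + 77)² + 2*(-164 - 654 - 2*351)/(82 + 351)) = 324629/((-105 + 77)² + 2*(-164 - 654 - 702)/433) = 324629/((-28)² + 2*(1/433)*(-1520)) = 324629/(784 - 3040/433) = 324629/(336432/433) = 324629*(433/336432) = 140564357/336432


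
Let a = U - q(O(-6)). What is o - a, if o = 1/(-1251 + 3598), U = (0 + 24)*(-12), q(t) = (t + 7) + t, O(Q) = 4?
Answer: 711142/2347 ≈ 303.00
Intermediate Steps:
q(t) = 7 + 2*t (q(t) = (7 + t) + t = 7 + 2*t)
U = -288 (U = 24*(-12) = -288)
o = 1/2347 ≈ 0.00042608
a = -303 (a = -288 - (7 + 2*4) = -288 - (7 + 8) = -288 - 1*15 = -288 - 15 = -303)
o - a = 1/2347 - 1*(-303) = 1/2347 + 303 = 711142/2347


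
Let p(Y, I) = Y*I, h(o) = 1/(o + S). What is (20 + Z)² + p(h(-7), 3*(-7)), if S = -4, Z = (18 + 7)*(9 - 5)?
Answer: 158421/11 ≈ 14402.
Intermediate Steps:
Z = 100 (Z = 25*4 = 100)
h(o) = 1/(-4 + o) (h(o) = 1/(o - 4) = 1/(-4 + o))
p(Y, I) = I*Y
(20 + Z)² + p(h(-7), 3*(-7)) = (20 + 100)² + (3*(-7))/(-4 - 7) = 120² - 21/(-11) = 14400 - 21*(-1/11) = 14400 + 21/11 = 158421/11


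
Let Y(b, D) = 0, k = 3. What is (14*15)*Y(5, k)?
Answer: 0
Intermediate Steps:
(14*15)*Y(5, k) = (14*15)*0 = 210*0 = 0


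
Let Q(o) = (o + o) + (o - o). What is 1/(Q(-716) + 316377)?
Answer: 1/314945 ≈ 3.1752e-6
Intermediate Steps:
Q(o) = 2*o (Q(o) = 2*o + 0 = 2*o)
1/(Q(-716) + 316377) = 1/(2*(-716) + 316377) = 1/(-1432 + 316377) = 1/314945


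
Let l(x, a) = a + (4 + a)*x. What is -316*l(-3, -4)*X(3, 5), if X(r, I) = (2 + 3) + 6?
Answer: 13904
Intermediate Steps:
X(r, I) = 11 (X(r, I) = 5 + 6 = 11)
l(x, a) = a + x*(4 + a)
-316*l(-3, -4)*X(3, 5) = -316*(-4 + 4*(-3) - 4*(-3))*11 = -316*(-4 - 12 + 12)*11 = -(-1264)*11 = -316*(-44) = 13904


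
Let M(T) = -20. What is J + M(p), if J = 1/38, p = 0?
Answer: -759/38 ≈ -19.974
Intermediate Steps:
J = 1/38 ≈ 0.026316
J + M(p) = 1/38 - 20 = -759/38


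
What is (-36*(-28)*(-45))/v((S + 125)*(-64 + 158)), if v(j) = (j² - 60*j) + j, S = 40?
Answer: -1512/7988167 ≈ -0.00018928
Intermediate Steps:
v(j) = j² - 59*j
(-36*(-28)*(-45))/v((S + 125)*(-64 + 158)) = (-36*(-28)*(-45))/((((40 + 125)*(-64 + 158))*(-59 + (40 + 125)*(-64 + 158)))) = (1008*(-45))/(((165*94)*(-59 + 165*94))) = -45360*1/(15510*(-59 + 15510)) = -45360/(15510*15451) = -45360/239645010 = -45360*1/239645010 = -1512/7988167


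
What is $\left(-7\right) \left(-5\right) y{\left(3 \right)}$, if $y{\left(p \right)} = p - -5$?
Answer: $280$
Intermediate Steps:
$y{\left(p \right)} = 5 + p$ ($y{\left(p \right)} = p + 5 = 5 + p$)
$\left(-7\right) \left(-5\right) y{\left(3 \right)} = \left(-7\right) \left(-5\right) \left(5 + 3\right) = 35 \cdot 8 = 280$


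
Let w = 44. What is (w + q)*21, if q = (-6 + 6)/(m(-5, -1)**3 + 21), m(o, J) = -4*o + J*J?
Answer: 924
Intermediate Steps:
m(o, J) = J**2 - 4*o (m(o, J) = -4*o + J**2 = J**2 - 4*o)
q = 0 (q = (-6 + 6)/(((-1)**2 - 4*(-5))**3 + 21) = 0/((1 + 20)**3 + 21) = 0/(21**3 + 21) = 0/(9261 + 21) = 0/9282 = 0*(1/9282) = 0)
(w + q)*21 = (44 + 0)*21 = 44*21 = 924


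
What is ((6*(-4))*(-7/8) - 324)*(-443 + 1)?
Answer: 133926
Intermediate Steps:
((6*(-4))*(-7/8) - 324)*(-443 + 1) = (-(-168)/8 - 324)*(-442) = (-24*(-7/8) - 324)*(-442) = (21 - 324)*(-442) = -303*(-442) = 133926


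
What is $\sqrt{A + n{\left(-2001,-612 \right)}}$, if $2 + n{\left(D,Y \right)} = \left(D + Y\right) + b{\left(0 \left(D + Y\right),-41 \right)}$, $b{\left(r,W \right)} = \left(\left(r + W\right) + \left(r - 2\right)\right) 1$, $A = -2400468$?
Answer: $3 i \sqrt{267014} \approx 1550.2 i$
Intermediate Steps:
$b{\left(r,W \right)} = -2 + W + 2 r$ ($b{\left(r,W \right)} = \left(\left(W + r\right) + \left(-2 + r\right)\right) 1 = \left(-2 + W + 2 r\right) 1 = -2 + W + 2 r$)
$n{\left(D,Y \right)} = -45 + D + Y$ ($n{\left(D,Y \right)} = -2 - \left(43 - D - Y - 0 \left(D + Y\right)\right) = -2 - \left(43 - D - Y\right) = -2 + \left(-43 + D + Y\right) = -45 + D + Y$)
$\sqrt{A + n{\left(-2001,-612 \right)}} = \sqrt{-2400468 - 2658} = \sqrt{-2403126} = 3 i \sqrt{267014}$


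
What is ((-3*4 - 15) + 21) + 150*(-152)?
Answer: -22806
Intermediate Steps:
((-3*4 - 15) + 21) + 150*(-152) = ((-12 - 15) + 21) - 22800 = (-27 + 21) - 22800 = -6 - 22800 = -22806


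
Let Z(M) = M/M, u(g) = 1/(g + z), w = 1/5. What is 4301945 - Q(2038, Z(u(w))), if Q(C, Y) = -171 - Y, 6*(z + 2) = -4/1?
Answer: 4302117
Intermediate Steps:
z = -8/3 (z = -2 + (-4/1)/6 = -2 + (-4*1)/6 = -2 + (⅙)*(-4) = -2 - ⅔ = -8/3 ≈ -2.6667)
w = ⅕ ≈ 0.20000
u(g) = 1/(-8/3 + g) (u(g) = 1/(g - 8/3) = 1/(-8/3 + g))
Z(M) = 1
4301945 - Q(2038, Z(u(w))) = 4301945 - (-171 - 1*1) = 4301945 - (-171 - 1) = 4301945 - 1*(-172) = 4301945 + 172 = 4302117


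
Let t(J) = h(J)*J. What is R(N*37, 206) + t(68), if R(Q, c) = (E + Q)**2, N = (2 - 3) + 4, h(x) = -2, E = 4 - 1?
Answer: 12860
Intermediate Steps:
E = 3
N = 3 (N = -1 + 4 = 3)
t(J) = -2*J
R(Q, c) = (3 + Q)**2
R(N*37, 206) + t(68) = (3 + 3*37)**2 - 2*68 = (3 + 111)**2 - 136 = 114**2 - 136 = 12996 - 136 = 12860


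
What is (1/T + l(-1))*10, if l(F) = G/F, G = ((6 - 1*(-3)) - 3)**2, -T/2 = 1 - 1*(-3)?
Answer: -1445/4 ≈ -361.25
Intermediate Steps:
T = -8 (T = -2*(1 - 1*(-3)) = -2*(1 + 3) = -2*4 = -8)
G = 36 (G = ((6 + 3) - 3)**2 = (9 - 3)**2 = 6**2 = 36)
l(F) = 36/F
(1/T + l(-1))*10 = (1/(-8) + 36/(-1))*10 = (-1/8 + 36*(-1))*10 = (-1/8 - 36)*10 = -289/8*10 = -1445/4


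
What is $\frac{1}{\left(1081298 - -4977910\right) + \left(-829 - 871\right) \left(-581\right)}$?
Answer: $\frac{1}{7046908} \approx 1.4191 \cdot 10^{-7}$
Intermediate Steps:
$\frac{1}{\left(1081298 - -4977910\right) + \left(-829 - 871\right) \left(-581\right)} = \frac{1}{\left(1081298 + 4977910\right) - -987700} = \frac{1}{6059208 + 987700} = \frac{1}{7046908}$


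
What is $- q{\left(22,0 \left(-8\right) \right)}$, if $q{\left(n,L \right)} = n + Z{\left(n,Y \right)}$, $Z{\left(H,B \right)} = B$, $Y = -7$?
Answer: $-15$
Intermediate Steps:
$q{\left(n,L \right)} = -7 + n$ ($q{\left(n,L \right)} = n - 7 = -7 + n$)
$- q{\left(22,0 \left(-8\right) \right)} = - (-7 + 22) = \left(-1\right) 15 = -15$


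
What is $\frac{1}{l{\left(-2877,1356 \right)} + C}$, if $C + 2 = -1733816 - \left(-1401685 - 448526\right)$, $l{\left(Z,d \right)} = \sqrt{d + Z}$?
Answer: $\frac{116393}{13547331970} - \frac{39 i}{13547331970} \approx 8.5916 \cdot 10^{-6} - 2.8788 \cdot 10^{-9} i$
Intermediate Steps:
$l{\left(Z,d \right)} = \sqrt{Z + d}$
$C = 116393$ ($C = -2 - \left(332131 - 448526\right) = -2 - -116395 = -2 + \left(-1733816 + 1850211\right) = -2 + 116395 = 116393$)
$\frac{1}{l{\left(-2877,1356 \right)} + C} = \frac{1}{\sqrt{-2877 + 1356} + 116393} = \frac{1}{\sqrt{-1521} + 116393} = \frac{1}{39 i + 116393} = \frac{1}{116393 + 39 i} = \frac{116393 - 39 i}{13547331970}$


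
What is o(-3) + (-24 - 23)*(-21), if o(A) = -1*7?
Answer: 980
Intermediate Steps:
o(A) = -7
o(-3) + (-24 - 23)*(-21) = -7 + (-24 - 23)*(-21) = -7 - 47*(-21) = -7 + 987 = 980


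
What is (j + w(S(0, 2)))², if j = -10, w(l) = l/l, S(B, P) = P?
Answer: 81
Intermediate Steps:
w(l) = 1
(j + w(S(0, 2)))² = (-10 + 1)² = (-9)² = 81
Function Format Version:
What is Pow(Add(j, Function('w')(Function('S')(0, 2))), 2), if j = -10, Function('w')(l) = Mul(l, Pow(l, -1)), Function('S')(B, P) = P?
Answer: 81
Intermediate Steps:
Function('w')(l) = 1
Pow(Add(j, Function('w')(Function('S')(0, 2))), 2) = Pow(Add(-10, 1), 2) = Pow(-9, 2) = 81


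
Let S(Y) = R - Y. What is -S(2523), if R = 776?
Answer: 1747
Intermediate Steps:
S(Y) = 776 - Y
-S(2523) = -(776 - 1*2523) = -(776 - 2523) = -1*(-1747) = 1747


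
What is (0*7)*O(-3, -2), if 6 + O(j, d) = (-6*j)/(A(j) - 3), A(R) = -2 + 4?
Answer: 0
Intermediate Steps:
A(R) = 2
O(j, d) = -6 + 6*j (O(j, d) = -6 + (-6*j)/(2 - 3) = -6 - 6*j/(-1) = -6 - 6*j*(-1) = -6 + 6*j)
(0*7)*O(-3, -2) = (0*7)*(-6 + 6*(-3)) = 0*(-6 - 18) = 0*(-24) = 0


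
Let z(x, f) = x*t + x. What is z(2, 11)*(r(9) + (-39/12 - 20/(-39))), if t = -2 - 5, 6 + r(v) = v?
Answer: -41/13 ≈ -3.1538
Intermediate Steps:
r(v) = -6 + v
t = -7
z(x, f) = -6*x (z(x, f) = x*(-7) + x = -7*x + x = -6*x)
z(2, 11)*(r(9) + (-39/12 - 20/(-39))) = (-6*2)*((-6 + 9) + (-39/12 - 20/(-39))) = -12*(3 + (-39*1/12 - 20*(-1/39))) = -12*(3 + (-13/4 + 20/39)) = -12*(3 - 427/156) = -12*41/156 = -41/13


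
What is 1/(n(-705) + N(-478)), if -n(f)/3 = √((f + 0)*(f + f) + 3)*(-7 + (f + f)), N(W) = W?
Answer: 478/17963532528569 + 4251*√994053/17963532528569 ≈ 2.3597e-7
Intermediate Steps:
n(f) = -3*√(3 + 2*f²)*(-7 + 2*f) (n(f) = -3*√((f + 0)*(f + f) + 3)*(-7 + (f + f)) = -3*√(f*(2*f) + 3)*(-7 + 2*f) = -3*√(2*f² + 3)*(-7 + 2*f) = -3*√(3 + 2*f²)*(-7 + 2*f))
1/(n(-705) + N(-478)) = 1/(√(3 + 2*(-705)²)*(21 - 6*(-705)) - 478) = 1/(√(3 + 2*497025)*(21 + 4230) - 478) = 1/(√(3 + 994050)*4251 - 478) = 1/(√994053*4251 - 478) = 1/(4251*√994053 - 478) = 1/(-478 + 4251*√994053)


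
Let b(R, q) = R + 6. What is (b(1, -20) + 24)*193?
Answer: 5983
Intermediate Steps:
b(R, q) = 6 + R
(b(1, -20) + 24)*193 = ((6 + 1) + 24)*193 = (7 + 24)*193 = 31*193 = 5983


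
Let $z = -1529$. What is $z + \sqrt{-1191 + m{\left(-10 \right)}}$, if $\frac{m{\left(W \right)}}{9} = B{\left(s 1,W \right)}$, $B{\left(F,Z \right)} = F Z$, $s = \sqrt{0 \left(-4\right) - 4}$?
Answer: $-1529 + \sqrt{-1191 - 180 i} \approx -1526.4 - 34.609 i$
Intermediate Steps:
$s = 2 i$ ($s = \sqrt{0 - 4} = \sqrt{-4} = 2 i \approx 2.0 i$)
$m{\left(W \right)} = 18 i W$ ($m{\left(W \right)} = 9 \cdot 2 i 1 W = 9 \cdot 2 i W = 18 i W$)
$z + \sqrt{-1191 + m{\left(-10 \right)}} = -1529 + \sqrt{-1191 + 18 i \left(-10\right)} = -1529 + \sqrt{-1191 - 180 i}$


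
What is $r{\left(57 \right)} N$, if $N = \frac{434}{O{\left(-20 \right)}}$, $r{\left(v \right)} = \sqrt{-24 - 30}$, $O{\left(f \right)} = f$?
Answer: $- \frac{651 i \sqrt{6}}{10} \approx - 159.46 i$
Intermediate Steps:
$r{\left(v \right)} = 3 i \sqrt{6}$ ($r{\left(v \right)} = \sqrt{-54} = 3 i \sqrt{6}$)
$N = - \frac{217}{10}$ ($N = \frac{434}{-20} = 434 \left(- \frac{1}{20}\right) = - \frac{217}{10} \approx -21.7$)
$r{\left(57 \right)} N = 3 i \sqrt{6} \left(- \frac{217}{10}\right) = - \frac{651 i \sqrt{6}}{10}$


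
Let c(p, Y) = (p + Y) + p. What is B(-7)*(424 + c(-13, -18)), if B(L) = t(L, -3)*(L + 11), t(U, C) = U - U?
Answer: 0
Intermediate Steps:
t(U, C) = 0
B(L) = 0 (B(L) = 0*(L + 11) = 0*(11 + L) = 0)
c(p, Y) = Y + 2*p (c(p, Y) = (Y + p) + p = Y + 2*p)
B(-7)*(424 + c(-13, -18)) = 0*(424 + (-18 + 2*(-13))) = 0*(424 + (-18 - 26)) = 0*(424 - 44) = 0*380 = 0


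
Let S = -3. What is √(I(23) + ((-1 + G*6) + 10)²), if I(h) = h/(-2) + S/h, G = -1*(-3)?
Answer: √1517954/46 ≈ 26.784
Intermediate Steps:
G = 3
I(h) = -3/h - h/2 (I(h) = h/(-2) - 3/h = h*(-½) - 3/h = -h/2 - 3/h = -3/h - h/2)
√(I(23) + ((-1 + G*6) + 10)²) = √((-3/23 - ½*23) + ((-1 + 3*6) + 10)²) = √((-3*1/23 - 23/2) + ((-1 + 18) + 10)²) = √((-3/23 - 23/2) + (17 + 10)²) = √(-535/46 + 27²) = √(-535/46 + 729) = √(32999/46) = √1517954/46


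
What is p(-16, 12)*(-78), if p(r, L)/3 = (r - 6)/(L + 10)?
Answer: 234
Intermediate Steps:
p(r, L) = 3*(-6 + r)/(10 + L) (p(r, L) = 3*((r - 6)/(L + 10)) = 3*((-6 + r)/(10 + L)) = 3*(-6 + r)/(10 + L))
p(-16, 12)*(-78) = (3*(-6 - 16)/(10 + 12))*(-78) = (3*(-22)/22)*(-78) = (3*(1/22)*(-22))*(-78) = -3*(-78) = 234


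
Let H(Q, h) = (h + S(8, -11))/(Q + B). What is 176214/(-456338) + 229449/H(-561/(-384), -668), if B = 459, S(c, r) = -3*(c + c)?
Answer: -3085650316727595/20911232512 ≈ -1.4756e+5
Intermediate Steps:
S(c, r) = -6*c
H(Q, h) = (-48 + h)/(459 + Q) (H(Q, h) = (h - 6*8)/(Q + 459) = (h - 48)/(459 + Q) = (-48 + h)/(459 + Q))
176214/(-456338) + 229449/H(-561/(-384), -668) = 176214/(-456338) + 229449/(((-48 - 668)/(459 - 561/(-384)))) = 176214*(-1/456338) + 229449/((-716/(459 - 561*(-1/384)))) = -88107/228169 + 229449/((-716/(459 + 187/128))) = -88107/228169 + 229449/((-716/(58939/128))) = -88107/228169 + 229449/(((128/58939)*(-716))) = -88107/228169 + 229449/(-91648/58939) = -88107/228169 + 229449*(-58939/91648) = -88107/228169 - 13523494611/91648 = -3085650316727595/20911232512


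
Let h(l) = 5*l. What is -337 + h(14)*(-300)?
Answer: -21337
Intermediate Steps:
-337 + h(14)*(-300) = -337 + (5*14)*(-300) = -337 + 70*(-300) = -337 - 21000 = -21337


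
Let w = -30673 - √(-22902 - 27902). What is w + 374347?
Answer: 343674 - 2*I*√12701 ≈ 3.4367e+5 - 225.4*I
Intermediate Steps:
w = -30673 - 2*I*√12701 (w = -30673 - √(-50804) = -30673 - 2*I*√12701 ≈ -30673.0 - 225.4*I)
w + 374347 = (-30673 - 2*I*√12701) + 374347 = 343674 - 2*I*√12701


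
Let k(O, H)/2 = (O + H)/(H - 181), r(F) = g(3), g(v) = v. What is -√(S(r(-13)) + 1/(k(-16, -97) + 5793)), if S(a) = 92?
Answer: -√14917195844365/402670 ≈ -9.5917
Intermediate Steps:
r(F) = 3
k(O, H) = 2*(H + O)/(-181 + H) (k(O, H) = 2*((O + H)/(H - 181)) = 2*((H + O)/(-181 + H)) = 2*(H + O)/(-181 + H))
-√(S(r(-13)) + 1/(k(-16, -97) + 5793)) = -√(92 + 1/(2*(-97 - 16)/(-181 - 97) + 5793)) = -√(92 + 1/(2*(-113)/(-278) + 5793)) = -√(92 + 1/(2*(-1/278)*(-113) + 5793)) = -√(92 + 1/(113/139 + 5793)) = -√(92 + 1/(805340/139)) = -√(92 + 139/805340) = -√(74091419/805340) = -√14917195844365/402670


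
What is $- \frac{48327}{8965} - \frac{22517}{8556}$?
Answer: $- \frac{26754379}{3334980} \approx -8.0224$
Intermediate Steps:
$- \frac{48327}{8965} - \frac{22517}{8556} = \left(-48327\right) \frac{1}{8965} - \frac{979}{372} = - \frac{48327}{8965} - \frac{979}{372} = - \frac{26754379}{3334980}$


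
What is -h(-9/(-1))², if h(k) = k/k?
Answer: -1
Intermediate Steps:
h(k) = 1
-h(-9/(-1))² = -1*1² = -1*1 = -1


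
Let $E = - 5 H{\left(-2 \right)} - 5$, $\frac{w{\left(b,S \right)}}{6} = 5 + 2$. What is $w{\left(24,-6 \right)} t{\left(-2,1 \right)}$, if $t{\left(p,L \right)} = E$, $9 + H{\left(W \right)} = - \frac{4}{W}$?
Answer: $1260$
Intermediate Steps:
$w{\left(b,S \right)} = 42$ ($w{\left(b,S \right)} = 6 \left(5 + 2\right) = 6 \cdot 7 = 42$)
$H{\left(W \right)} = -9 - \frac{4}{W}$
$E = 30$ ($E = - 5 \left(-9 - \frac{4}{-2}\right) - 5 = - 5 \left(-9 - -2\right) - 5 = - 5 \left(-9 + 2\right) - 5 = \left(-5\right) \left(-7\right) - 5 = 35 - 5 = 30$)
$t{\left(p,L \right)} = 30$
$w{\left(24,-6 \right)} t{\left(-2,1 \right)} = 42 \cdot 30 = 1260$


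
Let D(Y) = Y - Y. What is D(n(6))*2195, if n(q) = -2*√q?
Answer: 0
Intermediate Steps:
D(Y) = 0
D(n(6))*2195 = 0*2195 = 0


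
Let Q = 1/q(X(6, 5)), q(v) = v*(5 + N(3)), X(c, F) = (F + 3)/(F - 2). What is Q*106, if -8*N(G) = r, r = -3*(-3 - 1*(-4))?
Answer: 318/43 ≈ 7.3953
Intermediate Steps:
X(c, F) = (3 + F)/(-2 + F)
r = -3 (r = -3*(-3 + 4) = -3*1 = -3)
N(G) = 3/8 (N(G) = -1/8*(-3) = 3/8)
q(v) = 43*v/8 (q(v) = v*(5 + 3/8) = v*(43/8) = 43*v/8)
Q = 3/43 (Q = 1/(43*((3 + 5)/(-2 + 5))/8) = 1/(43*(8/3)/8) = 1/(43*((1/3)*8)/8) = 1/((43/8)*(8/3)) = 1/(43/3) = 3/43 ≈ 0.069767)
Q*106 = (3/43)*106 = 318/43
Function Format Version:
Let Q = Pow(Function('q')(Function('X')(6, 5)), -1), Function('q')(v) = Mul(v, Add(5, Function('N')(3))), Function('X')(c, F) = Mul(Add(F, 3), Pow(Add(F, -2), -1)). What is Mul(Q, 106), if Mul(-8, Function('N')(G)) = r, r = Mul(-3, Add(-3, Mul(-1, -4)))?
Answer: Rational(318, 43) ≈ 7.3953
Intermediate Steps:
Function('X')(c, F) = Mul(Pow(Add(-2, F), -1), Add(3, F)) (Function('X')(c, F) = Mul(Add(3, F), Pow(Add(-2, F), -1)) = Mul(Pow(Add(-2, F), -1), Add(3, F)))
r = -3 (r = Mul(-3, Add(-3, 4)) = Mul(-3, 1) = -3)
Function('N')(G) = Rational(3, 8) (Function('N')(G) = Mul(Rational(-1, 8), -3) = Rational(3, 8))
Function('q')(v) = Mul(Rational(43, 8), v) (Function('q')(v) = Mul(v, Add(5, Rational(3, 8))) = Mul(v, Rational(43, 8)) = Mul(Rational(43, 8), v))
Q = Rational(3, 43) (Q = Pow(Mul(Rational(43, 8), Mul(Pow(Add(-2, 5), -1), Add(3, 5))), -1) = Pow(Mul(Rational(43, 8), Mul(Pow(3, -1), 8)), -1) = Pow(Mul(Rational(43, 8), Mul(Rational(1, 3), 8)), -1) = Pow(Mul(Rational(43, 8), Rational(8, 3)), -1) = Pow(Rational(43, 3), -1) = Rational(3, 43) ≈ 0.069767)
Mul(Q, 106) = Mul(Rational(3, 43), 106) = Rational(318, 43)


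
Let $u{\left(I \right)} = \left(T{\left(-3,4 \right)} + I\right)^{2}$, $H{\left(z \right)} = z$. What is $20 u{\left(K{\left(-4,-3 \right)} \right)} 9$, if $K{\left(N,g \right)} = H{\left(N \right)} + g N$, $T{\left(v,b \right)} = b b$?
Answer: $103680$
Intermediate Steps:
$T{\left(v,b \right)} = b^{2}$
$K{\left(N,g \right)} = N + N g$ ($K{\left(N,g \right)} = N + g N = N + N g$)
$u{\left(I \right)} = \left(16 + I\right)^{2}$ ($u{\left(I \right)} = \left(4^{2} + I\right)^{2} = \left(16 + I\right)^{2}$)
$20 u{\left(K{\left(-4,-3 \right)} \right)} 9 = 20 \left(16 - 4 \left(1 - 3\right)\right)^{2} \cdot 9 = 20 \left(16 - -8\right)^{2} \cdot 9 = 20 \left(16 + 8\right)^{2} \cdot 9 = 20 \cdot 24^{2} \cdot 9 = 20 \cdot 576 \cdot 9 = 11520 \cdot 9 = 103680$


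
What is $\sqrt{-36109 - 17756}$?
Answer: $9 i \sqrt{665} \approx 232.09 i$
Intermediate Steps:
$\sqrt{-36109 - 17756} = \sqrt{-53865} = 9 i \sqrt{665}$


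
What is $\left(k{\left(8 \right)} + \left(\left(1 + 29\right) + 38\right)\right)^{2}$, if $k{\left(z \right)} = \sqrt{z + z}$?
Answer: $5184$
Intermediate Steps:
$k{\left(z \right)} = \sqrt{2} \sqrt{z}$ ($k{\left(z \right)} = \sqrt{2 z} = \sqrt{2} \sqrt{z}$)
$\left(k{\left(8 \right)} + \left(\left(1 + 29\right) + 38\right)\right)^{2} = \left(\sqrt{2} \sqrt{8} + \left(\left(1 + 29\right) + 38\right)\right)^{2} = \left(\sqrt{2} \cdot 2 \sqrt{2} + \left(30 + 38\right)\right)^{2} = \left(4 + 68\right)^{2} = 72^{2} = 5184$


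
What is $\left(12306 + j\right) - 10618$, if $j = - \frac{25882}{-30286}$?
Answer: $\frac{25574325}{15143} \approx 1688.9$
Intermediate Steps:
$j = \frac{12941}{15143}$ ($j = \left(-25882\right) \left(- \frac{1}{30286}\right) = \frac{12941}{15143} \approx 0.85459$)
$\left(12306 + j\right) - 10618 = \left(12306 + \frac{12941}{15143}\right) - 10618 = \frac{186362699}{15143} - 10618 = \frac{25574325}{15143}$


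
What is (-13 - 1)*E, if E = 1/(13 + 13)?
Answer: -7/13 ≈ -0.53846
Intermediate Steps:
E = 1/26 ≈ 0.038462
(-13 - 1)*E = (-13 - 1)*(1/26) = -14*1/26 = -7/13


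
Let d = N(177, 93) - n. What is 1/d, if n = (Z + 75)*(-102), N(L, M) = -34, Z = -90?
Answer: -1/1564 ≈ -0.00063939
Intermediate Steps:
n = 1530 (n = (-90 + 75)*(-102) = -15*(-102) = 1530)
d = -1564 (d = -34 - 1*1530 = -34 - 1530 = -1564)
1/d = 1/(-1564) = -1/1564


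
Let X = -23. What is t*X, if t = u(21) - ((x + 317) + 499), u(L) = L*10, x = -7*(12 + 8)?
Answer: 10718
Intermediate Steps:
x = -140 (x = -7*20 = -140)
u(L) = 10*L
t = -466 (t = 10*21 - ((-140 + 317) + 499) = 210 - (177 + 499) = 210 - 1*676 = 210 - 676 = -466)
t*X = -466*(-23) = 10718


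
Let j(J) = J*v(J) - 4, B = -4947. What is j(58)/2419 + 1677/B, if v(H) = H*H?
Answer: 320380871/3988931 ≈ 80.318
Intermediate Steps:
v(H) = H**2
j(J) = -4 + J**3 (j(J) = J*J**2 - 4 = J**3 - 4 = -4 + J**3)
j(58)/2419 + 1677/B = (-4 + 58**3)/2419 + 1677/(-4947) = (-4 + 195112)*(1/2419) + 1677*(-1/4947) = 195108*(1/2419) - 559/1649 = 195108/2419 - 559/1649 = 320380871/3988931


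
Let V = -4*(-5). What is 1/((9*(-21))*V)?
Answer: -1/3780 ≈ -0.00026455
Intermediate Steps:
V = 20
1/((9*(-21))*V) = 1/((9*(-21))*20) = 1/(-189*20) = 1/(-3780) = -1/3780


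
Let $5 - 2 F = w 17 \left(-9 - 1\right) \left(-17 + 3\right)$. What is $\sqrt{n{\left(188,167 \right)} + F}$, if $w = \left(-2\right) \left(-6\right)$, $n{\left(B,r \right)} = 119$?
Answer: $\frac{i \sqrt{56634}}{2} \approx 118.99 i$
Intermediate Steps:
$w = 12$
$F = - \frac{28555}{2}$ ($F = \frac{5}{2} - \frac{12 \cdot 17 \left(-9 - 1\right) \left(-17 + 3\right)}{2} = \frac{5}{2} - \frac{204 \left(\left(-10\right) \left(-14\right)\right)}{2} = \frac{5}{2} - \frac{204 \cdot 140}{2} = \frac{5}{2} - 14280 = - \frac{28555}{2} \approx -14278.0$)
$\sqrt{n{\left(188,167 \right)} + F} = \sqrt{119 - \frac{28555}{2}} = \sqrt{- \frac{28317}{2}} = \frac{i \sqrt{56634}}{2}$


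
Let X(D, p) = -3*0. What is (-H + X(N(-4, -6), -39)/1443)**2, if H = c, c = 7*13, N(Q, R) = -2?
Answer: 8281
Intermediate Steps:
X(D, p) = 0
c = 91
H = 91
(-H + X(N(-4, -6), -39)/1443)**2 = (-1*91 + 0/1443)**2 = (-91 + 0*(1/1443))**2 = (-91 + 0)**2 = (-91)**2 = 8281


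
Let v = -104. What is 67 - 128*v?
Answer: 13379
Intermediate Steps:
67 - 128*v = 67 - 128*(-104) = 67 + 13312 = 13379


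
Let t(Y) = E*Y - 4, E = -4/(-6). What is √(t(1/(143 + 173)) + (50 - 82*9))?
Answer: I*√155475318/474 ≈ 26.306*I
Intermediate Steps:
E = ⅔ (E = -4*(-⅙) = ⅔ ≈ 0.66667)
t(Y) = -4 + 2*Y/3 (t(Y) = 2*Y/3 - 4 = -4 + 2*Y/3)
√(t(1/(143 + 173)) + (50 - 82*9)) = √((-4 + 2/(3*(143 + 173))) + (50 - 82*9)) = √((-4 + (⅔)/316) + (50 - 738)) = √((-4 + (⅔)*(1/316)) - 688) = √((-4 + 1/474) - 688) = √(-1895/474 - 688) = √(-328007/474) = I*√155475318/474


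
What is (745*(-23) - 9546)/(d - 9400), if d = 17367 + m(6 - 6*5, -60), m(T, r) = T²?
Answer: -26681/8543 ≈ -3.1231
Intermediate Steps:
d = 17943 (d = 17367 + (6 - 6*5)² = 17367 + (6 - 30)² = 17367 + (-24)² = 17367 + 576 = 17943)
(745*(-23) - 9546)/(d - 9400) = (745*(-23) - 9546)/(17943 - 9400) = (-17135 - 9546)/8543 = -26681*1/8543 = -26681/8543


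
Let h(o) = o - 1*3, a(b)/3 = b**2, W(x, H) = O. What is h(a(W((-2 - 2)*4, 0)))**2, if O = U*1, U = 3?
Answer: 576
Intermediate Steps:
O = 3 (O = 3*1 = 3)
W(x, H) = 3
a(b) = 3*b**2
h(o) = -3 + o (h(o) = o - 3 = -3 + o)
h(a(W((-2 - 2)*4, 0)))**2 = (-3 + 3*3**2)**2 = (-3 + 3*9)**2 = (-3 + 27)**2 = 24**2 = 576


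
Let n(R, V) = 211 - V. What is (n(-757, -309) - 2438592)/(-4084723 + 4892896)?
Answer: -2438072/808173 ≈ -3.0168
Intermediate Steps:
(n(-757, -309) - 2438592)/(-4084723 + 4892896) = ((211 - 1*(-309)) - 2438592)/(-4084723 + 4892896) = ((211 + 309) - 2438592)/808173 = (520 - 2438592)*(1/808173) = -2438072*1/808173 = -2438072/808173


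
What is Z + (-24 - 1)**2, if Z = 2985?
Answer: 3610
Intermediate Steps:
Z + (-24 - 1)**2 = 2985 + (-24 - 1)**2 = 2985 + (-25)**2 = 2985 + 625 = 3610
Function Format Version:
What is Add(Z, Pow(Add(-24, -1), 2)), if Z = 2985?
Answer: 3610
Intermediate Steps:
Add(Z, Pow(Add(-24, -1), 2)) = Add(2985, Pow(Add(-24, -1), 2)) = Add(2985, Pow(-25, 2)) = Add(2985, 625) = 3610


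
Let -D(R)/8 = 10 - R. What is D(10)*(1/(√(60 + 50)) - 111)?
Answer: 0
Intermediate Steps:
D(R) = -80 + 8*R (D(R) = -8*(10 - R) = -80 + 8*R)
D(10)*(1/(√(60 + 50)) - 111) = (-80 + 8*10)*(1/(√(60 + 50)) - 111) = (-80 + 80)*(1/(√110) - 111) = 0*(√110/110 - 111) = 0*(-111 + √110/110) = 0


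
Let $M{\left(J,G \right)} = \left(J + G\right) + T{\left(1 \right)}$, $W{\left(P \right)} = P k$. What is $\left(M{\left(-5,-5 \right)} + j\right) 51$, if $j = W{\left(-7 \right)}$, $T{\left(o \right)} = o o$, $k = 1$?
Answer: $-816$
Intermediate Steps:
$T{\left(o \right)} = o^{2}$
$W{\left(P \right)} = P$ ($W{\left(P \right)} = P 1 = P$)
$j = -7$
$M{\left(J,G \right)} = 1 + G + J$ ($M{\left(J,G \right)} = \left(J + G\right) + 1^{2} = \left(G + J\right) + 1 = 1 + G + J$)
$\left(M{\left(-5,-5 \right)} + j\right) 51 = \left(\left(1 - 5 - 5\right) - 7\right) 51 = \left(-9 - 7\right) 51 = \left(-16\right) 51 = -816$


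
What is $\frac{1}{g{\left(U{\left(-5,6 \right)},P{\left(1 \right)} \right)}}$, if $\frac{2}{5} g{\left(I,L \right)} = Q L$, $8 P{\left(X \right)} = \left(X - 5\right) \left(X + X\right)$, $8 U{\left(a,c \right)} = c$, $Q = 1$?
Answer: $- \frac{2}{5} \approx -0.4$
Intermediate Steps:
$U{\left(a,c \right)} = \frac{c}{8}$
$P{\left(X \right)} = \frac{X \left(-5 + X\right)}{4}$ ($P{\left(X \right)} = \frac{\left(X - 5\right) \left(X + X\right)}{8} = \frac{\left(-5 + X\right) 2 X}{8} = \frac{2 X \left(-5 + X\right)}{8} = \frac{X \left(-5 + X\right)}{4}$)
$g{\left(I,L \right)} = \frac{5 L}{2}$ ($g{\left(I,L \right)} = \frac{5 \cdot 1 L}{2} = \frac{5 L}{2}$)
$\frac{1}{g{\left(U{\left(-5,6 \right)},P{\left(1 \right)} \right)}} = \frac{1}{\frac{5}{2} \cdot \frac{1}{4} \cdot 1 \left(-5 + 1\right)} = \frac{1}{\frac{5}{2} \cdot \frac{1}{4} \cdot 1 \left(-4\right)} = \frac{1}{\frac{5}{2} \left(-1\right)} = \frac{1}{- \frac{5}{2}} = - \frac{2}{5}$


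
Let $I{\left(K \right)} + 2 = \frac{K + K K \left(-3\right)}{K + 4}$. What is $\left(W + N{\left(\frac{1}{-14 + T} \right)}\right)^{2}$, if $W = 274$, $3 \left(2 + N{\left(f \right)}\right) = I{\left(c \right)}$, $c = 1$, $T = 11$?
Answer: $\frac{1838736}{25} \approx 73550.0$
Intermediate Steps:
$I{\left(K \right)} = -2 + \frac{K - 3 K^{2}}{4 + K}$ ($I{\left(K \right)} = -2 + \frac{K + K K \left(-3\right)}{K + 4} = -2 + \frac{K + K^{2} \left(-3\right)}{4 + K} = -2 + \frac{K - 3 K^{2}}{4 + K}$)
$N{\left(f \right)} = - \frac{14}{5}$ ($N{\left(f \right)} = -2 + \frac{\frac{1}{4 + 1} \left(-8 - 1 - 3 \cdot 1^{2}\right)}{3} = -2 + \frac{\frac{1}{5} \left(-8 - 1 - 3\right)}{3} = -2 + \frac{\frac{1}{5} \left(-12\right)}{3} = -2 + \frac{1}{3} \left(- \frac{12}{5}\right) = -2 - \frac{4}{5} = - \frac{14}{5}$)
$\left(W + N{\left(\frac{1}{-14 + T} \right)}\right)^{2} = \left(274 - \frac{14}{5}\right)^{2} = \left(\frac{1356}{5}\right)^{2} = \frac{1838736}{25}$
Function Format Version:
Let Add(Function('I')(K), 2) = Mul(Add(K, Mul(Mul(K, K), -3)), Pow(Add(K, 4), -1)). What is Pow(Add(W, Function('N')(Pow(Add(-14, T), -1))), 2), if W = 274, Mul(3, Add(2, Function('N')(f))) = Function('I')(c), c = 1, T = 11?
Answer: Rational(1838736, 25) ≈ 73550.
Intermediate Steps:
Function('I')(K) = Add(-2, Mul(Pow(Add(4, K), -1), Add(K, Mul(-3, Pow(K, 2))))) (Function('I')(K) = Add(-2, Mul(Add(K, Mul(Mul(K, K), -3)), Pow(Add(K, 4), -1))) = Add(-2, Mul(Add(K, Mul(Pow(K, 2), -3)), Pow(Add(4, K), -1))) = Add(-2, Mul(Add(K, Mul(-3, Pow(K, 2))), Pow(Add(4, K), -1))) = Add(-2, Mul(Pow(Add(4, K), -1), Add(K, Mul(-3, Pow(K, 2))))))
Function('N')(f) = Rational(-14, 5) (Function('N')(f) = Add(-2, Mul(Rational(1, 3), Mul(Pow(Add(4, 1), -1), Add(-8, Mul(-1, 1), Mul(-3, Pow(1, 2)))))) = Add(-2, Mul(Rational(1, 3), Mul(Pow(5, -1), Add(-8, -1, Mul(-3, 1))))) = Add(-2, Mul(Rational(1, 3), Mul(Rational(1, 5), Add(-8, -1, -3)))) = Add(-2, Mul(Rational(1, 3), Mul(Rational(1, 5), -12))) = Add(-2, Mul(Rational(1, 3), Rational(-12, 5))) = Add(-2, Rational(-4, 5)) = Rational(-14, 5))
Pow(Add(W, Function('N')(Pow(Add(-14, T), -1))), 2) = Pow(Add(274, Rational(-14, 5)), 2) = Pow(Rational(1356, 5), 2) = Rational(1838736, 25)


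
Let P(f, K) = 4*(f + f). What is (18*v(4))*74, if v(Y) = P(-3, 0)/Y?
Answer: -7992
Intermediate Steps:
P(f, K) = 8*f (P(f, K) = 4*(2*f) = 8*f)
v(Y) = -24/Y (v(Y) = (8*(-3))/Y = -24/Y)
(18*v(4))*74 = (18*(-24/4))*74 = (18*(-24*¼))*74 = (18*(-6))*74 = -108*74 = -7992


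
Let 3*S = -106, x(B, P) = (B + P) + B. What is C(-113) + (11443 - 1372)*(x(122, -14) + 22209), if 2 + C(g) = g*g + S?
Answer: 677987702/3 ≈ 2.2600e+8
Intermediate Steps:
x(B, P) = P + 2*B
S = -106/3 (S = (⅓)*(-106) = -106/3 ≈ -35.333)
C(g) = -112/3 + g² (C(g) = -2 + (g*g - 106/3) = -2 + (g² - 106/3) = -2 + (-106/3 + g²) = -112/3 + g²)
C(-113) + (11443 - 1372)*(x(122, -14) + 22209) = (-112/3 + (-113)²) + (11443 - 1372)*((-14 + 2*122) + 22209) = (-112/3 + 12769) + 10071*((-14 + 244) + 22209) = 38195/3 + 10071*(230 + 22209) = 38195/3 + 10071*22439 = 38195/3 + 225983169 = 677987702/3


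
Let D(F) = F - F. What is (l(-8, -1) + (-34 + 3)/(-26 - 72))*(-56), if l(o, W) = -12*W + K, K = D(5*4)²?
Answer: -4828/7 ≈ -689.71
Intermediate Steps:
D(F) = 0
K = 0 (K = 0² = 0)
l(o, W) = -12*W (l(o, W) = -12*W + 0 = -12*W)
(l(-8, -1) + (-34 + 3)/(-26 - 72))*(-56) = (-12*(-1) + (-34 + 3)/(-26 - 72))*(-56) = (12 - 31/(-98))*(-56) = (12 - 31*(-1/98))*(-56) = (12 + 31/98)*(-56) = (1207/98)*(-56) = -4828/7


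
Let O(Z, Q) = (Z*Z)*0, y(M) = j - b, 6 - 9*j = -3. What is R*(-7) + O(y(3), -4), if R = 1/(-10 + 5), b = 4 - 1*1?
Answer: 7/5 ≈ 1.4000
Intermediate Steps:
j = 1 (j = ⅔ - ⅑*(-3) = ⅔ + ⅓ = 1)
b = 3 (b = 4 - 1 = 3)
y(M) = -2 (y(M) = 1 - 1*3 = 1 - 3 = -2)
O(Z, Q) = 0 (O(Z, Q) = Z²*0 = 0)
R = -⅕ (R = 1/(-5) = -⅕ ≈ -0.20000)
R*(-7) + O(y(3), -4) = -⅕*(-7) + 0 = 7/5 + 0 = 7/5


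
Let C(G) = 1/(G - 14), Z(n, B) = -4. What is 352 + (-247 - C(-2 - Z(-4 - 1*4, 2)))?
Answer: 1261/12 ≈ 105.08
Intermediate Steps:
C(G) = 1/(-14 + G)
352 + (-247 - C(-2 - Z(-4 - 1*4, 2))) = 352 + (-247 - 1/(-14 + (-2 - 1*(-4)))) = 352 + (-247 - 1/(-14 + (-2 + 4))) = 352 + (-247 - 1/(-14 + 2)) = 352 + (-247 - 1/(-12)) = 352 + (-247 - 1*(-1/12)) = 352 + (-247 + 1/12) = 352 - 2963/12 = 1261/12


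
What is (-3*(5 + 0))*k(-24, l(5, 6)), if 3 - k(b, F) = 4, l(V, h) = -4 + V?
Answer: 15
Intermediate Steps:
k(b, F) = -1 (k(b, F) = 3 - 1*4 = 3 - 4 = -1)
(-3*(5 + 0))*k(-24, l(5, 6)) = -3*(5 + 0)*(-1) = -3*5*(-1) = -15*(-1) = 15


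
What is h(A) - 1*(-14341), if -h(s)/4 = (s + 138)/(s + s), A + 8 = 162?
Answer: 1103965/77 ≈ 14337.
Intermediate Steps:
A = 154 (A = -8 + 162 = 154)
h(s) = -2*(138 + s)/s (h(s) = -4*(s + 138)/(s + s) = -4*(138 + s)/(2*s) = -4*(138 + s)*1/(2*s) = -2*(138 + s)/s)
h(A) - 1*(-14341) = (-2 - 276/154) - 1*(-14341) = (-2 - 276*1/154) + 14341 = (-2 - 138/77) + 14341 = -292/77 + 14341 = 1103965/77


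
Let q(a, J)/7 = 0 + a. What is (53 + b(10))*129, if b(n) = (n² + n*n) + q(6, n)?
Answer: 38055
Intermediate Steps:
q(a, J) = 7*a (q(a, J) = 7*(0 + a) = 7*a)
b(n) = 42 + 2*n² (b(n) = (n² + n*n) + 7*6 = (n² + n²) + 42 = 2*n² + 42 = 42 + 2*n²)
(53 + b(10))*129 = (53 + (42 + 2*10²))*129 = (53 + (42 + 2*100))*129 = (53 + (42 + 200))*129 = (53 + 242)*129 = 295*129 = 38055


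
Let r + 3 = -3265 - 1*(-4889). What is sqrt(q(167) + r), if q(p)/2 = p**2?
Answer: 19*sqrt(159) ≈ 239.58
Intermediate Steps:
r = 1621 (r = -3 + (-3265 - 1*(-4889)) = -3 + (-3265 + 4889) = -3 + 1624 = 1621)
q(p) = 2*p**2
sqrt(q(167) + r) = sqrt(2*167**2 + 1621) = sqrt(2*27889 + 1621) = sqrt(55778 + 1621) = sqrt(57399) = 19*sqrt(159)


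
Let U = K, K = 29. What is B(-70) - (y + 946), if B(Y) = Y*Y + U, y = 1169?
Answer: 2814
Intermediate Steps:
U = 29
B(Y) = 29 + Y² (B(Y) = Y*Y + 29 = Y² + 29 = 29 + Y²)
B(-70) - (y + 946) = (29 + (-70)²) - (1169 + 946) = (29 + 4900) - 1*2115 = 4929 - 2115 = 2814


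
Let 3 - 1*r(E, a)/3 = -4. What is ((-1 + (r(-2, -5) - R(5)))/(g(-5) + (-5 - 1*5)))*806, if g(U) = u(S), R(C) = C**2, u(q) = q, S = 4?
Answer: 2015/3 ≈ 671.67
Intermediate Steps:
r(E, a) = 21 (r(E, a) = 9 - 3*(-4) = 9 + 12 = 21)
g(U) = 4
((-1 + (r(-2, -5) - R(5)))/(g(-5) + (-5 - 1*5)))*806 = ((-1 + (21 - 1*5**2))/(4 + (-5 - 1*5)))*806 = ((-1 + (21 - 1*25))/(4 + (-5 - 5)))*806 = ((-1 + (21 - 25))/(4 - 10))*806 = ((-1 - 4)/(-6))*806 = -5*(-1/6)*806 = (5/6)*806 = 2015/3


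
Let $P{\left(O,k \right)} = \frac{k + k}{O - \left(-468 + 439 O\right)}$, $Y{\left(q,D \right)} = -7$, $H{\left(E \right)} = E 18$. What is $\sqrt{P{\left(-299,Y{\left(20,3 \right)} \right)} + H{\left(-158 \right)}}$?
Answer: $\frac{i \sqrt{12281704183905}}{65715} \approx 53.329 i$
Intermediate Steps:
$H{\left(E \right)} = 18 E$
$P{\left(O,k \right)} = \frac{2 k}{468 - 438 O}$ ($P{\left(O,k \right)} = \frac{2 k}{O - \left(-468 + 439 O\right)} = \frac{2 k}{468 - 438 O}$)
$\sqrt{P{\left(-299,Y{\left(20,3 \right)} \right)} + H{\left(-158 \right)}} = \sqrt{\left(-1\right) \left(-7\right) \frac{1}{-234 + 219 \left(-299\right)} + 18 \left(-158\right)} = \sqrt{\left(-1\right) \left(-7\right) \frac{1}{-234 - 65481} - 2844} = \sqrt{\left(-1\right) \left(-7\right) \frac{1}{-65715} - 2844} = \sqrt{\left(-1\right) \left(-7\right) \left(- \frac{1}{65715}\right) - 2844} = \sqrt{- \frac{7}{65715} - 2844} = \sqrt{- \frac{186893467}{65715}} = \frac{i \sqrt{12281704183905}}{65715}$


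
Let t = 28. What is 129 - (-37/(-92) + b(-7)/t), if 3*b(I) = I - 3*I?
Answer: 35447/276 ≈ 128.43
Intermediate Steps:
b(I) = -2*I/3 (b(I) = (I - 3*I)/3 = (-2*I)/3 = -2*I/3)
129 - (-37/(-92) + b(-7)/t) = 129 - (-37/(-92) - 2/3*(-7)/28) = 129 - (-37*(-1/92) + (14/3)*(1/28)) = 129 - (37/92 + 1/6) = 129 - 1*157/276 = 129 - 157/276 = 35447/276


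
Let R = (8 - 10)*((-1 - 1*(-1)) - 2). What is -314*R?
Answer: -1256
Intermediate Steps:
R = 4 (R = -2*((-1 + 1) - 2) = -2*(0 - 2) = -2*(-2) = 4)
-314*R = -314*4 = -1256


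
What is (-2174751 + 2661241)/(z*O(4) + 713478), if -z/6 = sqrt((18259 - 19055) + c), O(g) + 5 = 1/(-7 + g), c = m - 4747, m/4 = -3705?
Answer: 86774978055/127267927049 - 3891920*I*sqrt(20363)/127267927049 ≈ 0.68183 - 0.0043638*I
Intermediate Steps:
m = -14820 (m = 4*(-3705) = -14820)
c = -19567 (c = -14820 - 4747 = -19567)
O(g) = -5 + 1/(-7 + g)
z = -6*I*sqrt(20363) (z = -6*sqrt((18259 - 19055) - 19567) = -6*sqrt(-796 - 19567) = -6*I*sqrt(20363) ≈ -856.19*I)
(-2174751 + 2661241)/(z*O(4) + 713478) = (-2174751 + 2661241)/((-6*I*sqrt(20363))*((36 - 5*4)/(-7 + 4)) + 713478) = 486490/((-6*I*sqrt(20363))*((36 - 20)/(-3)) + 713478) = 486490/((-6*I*sqrt(20363))*(-1/3*16) + 713478) = 486490/(-6*I*sqrt(20363)*(-16/3) + 713478) = 486490/(32*I*sqrt(20363) + 713478) = 486490/(713478 + 32*I*sqrt(20363))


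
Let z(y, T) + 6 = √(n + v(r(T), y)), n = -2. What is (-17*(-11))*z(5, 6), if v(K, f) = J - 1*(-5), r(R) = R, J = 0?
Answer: -1122 + 187*√3 ≈ -798.11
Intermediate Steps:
v(K, f) = 5 (v(K, f) = 0 - 1*(-5) = 0 + 5 = 5)
z(y, T) = -6 + √3 (z(y, T) = -6 + √(-2 + 5) = -6 + √3)
(-17*(-11))*z(5, 6) = (-17*(-11))*(-6 + √3) = 187*(-6 + √3) = -1122 + 187*√3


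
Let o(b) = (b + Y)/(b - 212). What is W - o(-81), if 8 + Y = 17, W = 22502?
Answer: 6593014/293 ≈ 22502.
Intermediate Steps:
Y = 9 (Y = -8 + 17 = 9)
o(b) = (9 + b)/(-212 + b) (o(b) = (b + 9)/(b - 212) = (9 + b)/(-212 + b))
W - o(-81) = 22502 - (9 - 81)/(-212 - 81) = 22502 - (-72)/(-293) = 22502 - (-1)*(-72)/293 = 22502 - 1*72/293 = 22502 - 72/293 = 6593014/293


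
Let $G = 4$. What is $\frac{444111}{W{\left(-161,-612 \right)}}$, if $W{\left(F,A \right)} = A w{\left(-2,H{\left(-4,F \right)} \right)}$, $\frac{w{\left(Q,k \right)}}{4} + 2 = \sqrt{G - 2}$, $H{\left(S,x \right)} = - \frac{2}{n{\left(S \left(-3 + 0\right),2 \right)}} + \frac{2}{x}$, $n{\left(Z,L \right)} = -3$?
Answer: $\frac{148037}{816} + \frac{148037 \sqrt{2}}{1632} \approx 309.7$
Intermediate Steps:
$H{\left(S,x \right)} = \frac{2}{3} + \frac{2}{x}$ ($H{\left(S,x \right)} = - \frac{2}{-3} + \frac{2}{x} = \left(-2\right) \left(- \frac{1}{3}\right) + \frac{2}{x} = \frac{2}{3} + \frac{2}{x}$)
$w{\left(Q,k \right)} = -8 + 4 \sqrt{2}$ ($w{\left(Q,k \right)} = -8 + 4 \sqrt{4 - 2} = -8 + 4 \sqrt{2}$)
$W{\left(F,A \right)} = A \left(-8 + 4 \sqrt{2}\right)$
$\frac{444111}{W{\left(-161,-612 \right)}} = \frac{444111}{4 \left(-612\right) \left(-2 + \sqrt{2}\right)} = \frac{444111}{4896 - 2448 \sqrt{2}}$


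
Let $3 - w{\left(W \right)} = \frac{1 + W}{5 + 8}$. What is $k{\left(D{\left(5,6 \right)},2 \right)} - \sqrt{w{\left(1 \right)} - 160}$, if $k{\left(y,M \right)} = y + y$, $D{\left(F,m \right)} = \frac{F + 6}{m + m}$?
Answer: $\frac{11}{6} - \frac{3 i \sqrt{2951}}{13} \approx 1.8333 - 12.536 i$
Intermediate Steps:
$D{\left(F,m \right)} = \frac{6 + F}{2 m}$
$k{\left(y,M \right)} = 2 y$
$w{\left(W \right)} = \frac{38}{13} - \frac{W}{13}$ ($w{\left(W \right)} = 3 - \frac{1 + W}{5 + 8} = 3 - \frac{1 + W}{13} = 3 - \left(1 + W\right) \frac{1}{13} = 3 - \left(\frac{1}{13} + \frac{W}{13}\right) = \frac{38}{13} - \frac{W}{13}$)
$k{\left(D{\left(5,6 \right)},2 \right)} - \sqrt{w{\left(1 \right)} - 160} = 2 \frac{6 + 5}{2 \cdot 6} - \sqrt{\left(\frac{38}{13} - \frac{1}{13}\right) - 160} = 2 \cdot \frac{1}{2} \cdot \frac{1}{6} \cdot 11 - \sqrt{\left(\frac{38}{13} - \frac{1}{13}\right) - 160} = 2 \cdot \frac{11}{12} - \sqrt{\frac{37}{13} - 160} = \frac{11}{6} - \sqrt{- \frac{2043}{13}} = \frac{11}{6} - \frac{3 i \sqrt{2951}}{13}$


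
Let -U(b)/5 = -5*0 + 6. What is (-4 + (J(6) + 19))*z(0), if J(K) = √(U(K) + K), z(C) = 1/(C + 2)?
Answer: 15/2 + I*√6 ≈ 7.5 + 2.4495*I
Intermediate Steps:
U(b) = -30 (U(b) = -5*(-5*0 + 6) = -5*(0 + 6) = -5*6 = -30)
z(C) = 1/(2 + C)
J(K) = √(-30 + K)
(-4 + (J(6) + 19))*z(0) = (-4 + (√(-30 + 6) + 19))/(2 + 0) = (-4 + (√(-24) + 19))/2 = (-4 + (2*I*√6 + 19))*(½) = (-4 + (19 + 2*I*√6))*(½) = (15 + 2*I*√6)*(½) = 15/2 + I*√6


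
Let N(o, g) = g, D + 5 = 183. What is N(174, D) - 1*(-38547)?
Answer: 38725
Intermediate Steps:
D = 178 (D = -5 + 183 = 178)
N(174, D) - 1*(-38547) = 178 - 1*(-38547) = 178 + 38547 = 38725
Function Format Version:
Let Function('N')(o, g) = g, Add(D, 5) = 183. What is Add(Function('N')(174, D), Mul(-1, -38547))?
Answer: 38725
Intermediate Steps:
D = 178 (D = Add(-5, 183) = 178)
Add(Function('N')(174, D), Mul(-1, -38547)) = Add(178, Mul(-1, -38547)) = Add(178, 38547) = 38725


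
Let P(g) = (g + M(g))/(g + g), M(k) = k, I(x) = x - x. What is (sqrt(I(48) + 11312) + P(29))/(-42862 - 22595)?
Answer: -1/65457 - 4*sqrt(707)/65457 ≈ -0.0016401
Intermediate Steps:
I(x) = 0
P(g) = 1 (P(g) = (g + g)/(g + g) = (2*g)/((2*g)) = (2*g)*(1/(2*g)) = 1)
(sqrt(I(48) + 11312) + P(29))/(-42862 - 22595) = (sqrt(0 + 11312) + 1)/(-42862 - 22595) = (sqrt(11312) + 1)/(-65457) = (4*sqrt(707) + 1)*(-1/65457) = (1 + 4*sqrt(707))*(-1/65457) = -1/65457 - 4*sqrt(707)/65457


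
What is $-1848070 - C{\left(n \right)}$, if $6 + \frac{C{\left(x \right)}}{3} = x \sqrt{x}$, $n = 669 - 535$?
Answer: $-1848052 - 402 \sqrt{134} \approx -1.8527 \cdot 10^{6}$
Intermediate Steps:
$n = 134$ ($n = 669 - 535 = 134$)
$C{\left(x \right)} = -18 + 3 x^{\frac{3}{2}}$ ($C{\left(x \right)} = -18 + 3 x \sqrt{x} = -18 + 3 x^{\frac{3}{2}}$)
$-1848070 - C{\left(n \right)} = -1848070 - \left(-18 + 3 \cdot 134^{\frac{3}{2}}\right) = -1848070 - \left(-18 + 3 \cdot 134 \sqrt{134}\right) = -1848070 - \left(-18 + 402 \sqrt{134}\right) = -1848070 + \left(18 - 402 \sqrt{134}\right) = -1848052 - 402 \sqrt{134}$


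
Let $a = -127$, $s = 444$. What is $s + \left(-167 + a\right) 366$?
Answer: $-107160$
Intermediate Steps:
$s + \left(-167 + a\right) 366 = 444 + \left(-167 - 127\right) 366 = 444 - 107604 = -107160$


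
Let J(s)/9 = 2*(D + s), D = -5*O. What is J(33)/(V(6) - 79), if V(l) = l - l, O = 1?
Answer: -504/79 ≈ -6.3797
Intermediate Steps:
D = -5 (D = -5*1 = -5)
V(l) = 0
J(s) = -90 + 18*s (J(s) = 9*(2*(-5 + s)) = 9*(-10 + 2*s) = -90 + 18*s)
J(33)/(V(6) - 79) = (-90 + 18*33)/(0 - 79) = (-90 + 594)/(-79) = -1/79*504 = -504/79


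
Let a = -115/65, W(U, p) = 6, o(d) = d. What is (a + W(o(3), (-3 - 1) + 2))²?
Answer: 3025/169 ≈ 17.899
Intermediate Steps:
a = -23/13 (a = -115*1/65 = -23/13 ≈ -1.7692)
(a + W(o(3), (-3 - 1) + 2))² = (-23/13 + 6)² = (55/13)² = 3025/169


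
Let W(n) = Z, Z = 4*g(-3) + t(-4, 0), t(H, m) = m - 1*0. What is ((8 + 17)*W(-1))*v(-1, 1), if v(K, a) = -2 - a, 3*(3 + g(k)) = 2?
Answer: 700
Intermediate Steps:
g(k) = -7/3 (g(k) = -3 + (1/3)*2 = -3 + 2/3 = -7/3)
t(H, m) = m (t(H, m) = m + 0 = m)
Z = -28/3 (Z = 4*(-7/3) + 0 = -28/3 + 0 = -28/3 ≈ -9.3333)
W(n) = -28/3
((8 + 17)*W(-1))*v(-1, 1) = ((8 + 17)*(-28/3))*(-2 - 1*1) = (25*(-28/3))*(-2 - 1) = -700/3*(-3) = 700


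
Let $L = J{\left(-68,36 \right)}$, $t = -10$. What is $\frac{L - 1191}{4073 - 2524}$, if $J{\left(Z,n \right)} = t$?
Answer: $- \frac{1201}{1549} \approx -0.77534$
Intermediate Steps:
$J{\left(Z,n \right)} = -10$
$L = -10$
$\frac{L - 1191}{4073 - 2524} = \frac{-10 - 1191}{4073 - 2524} = - \frac{1201}{1549}$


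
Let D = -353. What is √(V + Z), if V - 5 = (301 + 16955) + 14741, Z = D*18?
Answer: 4*√1603 ≈ 160.15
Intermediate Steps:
Z = -6354 (Z = -353*18 = -6354)
V = 32002 (V = 5 + ((301 + 16955) + 14741) = 5 + (17256 + 14741) = 5 + 31997 = 32002)
√(V + Z) = √(32002 - 6354) = √25648 = 4*√1603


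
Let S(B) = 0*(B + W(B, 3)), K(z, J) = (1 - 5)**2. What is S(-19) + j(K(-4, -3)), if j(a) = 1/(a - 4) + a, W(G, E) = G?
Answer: 193/12 ≈ 16.083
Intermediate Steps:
K(z, J) = 16 (K(z, J) = (-4)**2 = 16)
j(a) = a + 1/(-4 + a) (j(a) = 1/(-4 + a) + a = a + 1/(-4 + a))
S(B) = 0 (S(B) = 0*(B + B) = 0*(2*B) = 0)
S(-19) + j(K(-4, -3)) = 0 + (1 + 16**2 - 4*16)/(-4 + 16) = 0 + (1 + 256 - 64)/12 = 0 + (1/12)*193 = 0 + 193/12 = 193/12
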